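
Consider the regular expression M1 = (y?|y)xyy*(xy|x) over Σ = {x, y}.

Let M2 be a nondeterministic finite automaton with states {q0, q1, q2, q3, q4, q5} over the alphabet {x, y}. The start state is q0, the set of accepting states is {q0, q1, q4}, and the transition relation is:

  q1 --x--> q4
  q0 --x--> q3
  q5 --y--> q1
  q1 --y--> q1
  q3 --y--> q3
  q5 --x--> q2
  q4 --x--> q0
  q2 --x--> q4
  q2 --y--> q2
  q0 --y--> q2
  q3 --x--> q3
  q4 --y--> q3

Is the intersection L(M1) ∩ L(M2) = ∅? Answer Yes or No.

Yes

Converting the expression M1 to a DFA (subset construction, then merging equivalent states) gives the minimal DFA with states {r0, r1, r2, r3, r4, r5, r6}, start state r0, accepting states {r5, r6} and transitions r0: x→r1, y→r2; r1: x→r3, y→r4; r2: x→r1, y→r3; r3: x→r3, y→r3; r4: x→r5, y→r4; r5: x→r3, y→r6; r6: x→r3, y→r3.
Exploring the product automaton M1 × M2 from the start pair (r0, q0), following both machines on each input symbol, reaches 11 state pairs: (r0, q0), (r1, q3), (r2, q2), (r3, q3), (r4, q3), (r1, q4), (r3, q2), (r5, q3), (r3, q0), (r3, q4), (r6, q3).
M1 accepts in {r5, r6} and M2 accepts in {q0, q1, q4}; no reachable pair has both components accepting, so no string drives both machines to acceptance simultaneously and L(M1) ∩ L(M2) = ∅.
So no string is accepted by both, and the intersection is empty.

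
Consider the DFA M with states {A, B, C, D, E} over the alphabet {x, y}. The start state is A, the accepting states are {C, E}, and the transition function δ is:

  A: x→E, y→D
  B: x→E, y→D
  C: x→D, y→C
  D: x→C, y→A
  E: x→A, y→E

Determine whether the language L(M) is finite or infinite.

infinite

State A is reachable from the start and can reach an accepting state, and it lies on the cycle A → D → A.
Traversing that cycle any number of times yields accepted strings of unbounded length, so the language is infinite.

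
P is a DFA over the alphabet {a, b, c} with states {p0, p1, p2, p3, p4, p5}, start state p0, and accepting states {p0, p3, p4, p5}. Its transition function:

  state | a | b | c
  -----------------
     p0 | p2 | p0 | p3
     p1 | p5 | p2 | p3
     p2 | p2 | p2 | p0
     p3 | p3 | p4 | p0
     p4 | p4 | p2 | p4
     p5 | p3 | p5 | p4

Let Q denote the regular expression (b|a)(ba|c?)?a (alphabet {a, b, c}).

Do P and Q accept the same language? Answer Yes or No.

No

The empty string ε is accepted by P but rejected by Q.
So L(P) ≠ L(Q).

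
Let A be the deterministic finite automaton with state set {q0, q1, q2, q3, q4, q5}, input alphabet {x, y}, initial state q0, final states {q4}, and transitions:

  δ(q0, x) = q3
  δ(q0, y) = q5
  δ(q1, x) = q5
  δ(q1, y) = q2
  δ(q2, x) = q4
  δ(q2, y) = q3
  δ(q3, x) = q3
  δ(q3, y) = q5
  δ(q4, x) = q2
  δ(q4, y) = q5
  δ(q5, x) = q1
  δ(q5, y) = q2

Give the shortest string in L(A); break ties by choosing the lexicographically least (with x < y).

A breadth-first search from q0 reaches an accepting state first via the path q0 → q5 → q2 → q4 on input yyx.
No string of length < 3 is accepted (BFS exhausts all shorter strings without reaching an accepting state), and yyx is the lexicographically least accepting string of length 3.

yyx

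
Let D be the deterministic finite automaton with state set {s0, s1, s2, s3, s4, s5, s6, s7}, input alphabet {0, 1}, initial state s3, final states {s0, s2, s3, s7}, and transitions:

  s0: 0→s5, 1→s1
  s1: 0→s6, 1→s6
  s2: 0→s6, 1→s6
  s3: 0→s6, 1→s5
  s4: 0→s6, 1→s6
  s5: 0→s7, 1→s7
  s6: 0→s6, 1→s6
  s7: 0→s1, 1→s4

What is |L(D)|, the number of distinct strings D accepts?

3

The useful subgraph on states {s3, s5, s7} is acyclic, so L(D) is finite; the longest accepting path visits 3 useful states, giving maximum string length 2.
Counting accepting paths from s3 by length: 1 of length 0, 2 of length 2. Total 3.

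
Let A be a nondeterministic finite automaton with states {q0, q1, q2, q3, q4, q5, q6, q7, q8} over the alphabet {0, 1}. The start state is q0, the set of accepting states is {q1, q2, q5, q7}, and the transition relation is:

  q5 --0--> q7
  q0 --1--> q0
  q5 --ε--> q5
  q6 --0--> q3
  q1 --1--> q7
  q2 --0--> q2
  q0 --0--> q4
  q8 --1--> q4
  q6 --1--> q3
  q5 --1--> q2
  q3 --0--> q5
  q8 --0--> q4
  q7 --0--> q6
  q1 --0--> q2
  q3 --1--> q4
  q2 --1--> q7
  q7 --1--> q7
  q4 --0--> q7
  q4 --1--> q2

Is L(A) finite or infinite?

infinite

State q0 is reachable from the start and can reach an accepting state, and it lies on the cycle q0 → q0.
Traversing that cycle any number of times yields accepted strings of unbounded length, so the language is infinite.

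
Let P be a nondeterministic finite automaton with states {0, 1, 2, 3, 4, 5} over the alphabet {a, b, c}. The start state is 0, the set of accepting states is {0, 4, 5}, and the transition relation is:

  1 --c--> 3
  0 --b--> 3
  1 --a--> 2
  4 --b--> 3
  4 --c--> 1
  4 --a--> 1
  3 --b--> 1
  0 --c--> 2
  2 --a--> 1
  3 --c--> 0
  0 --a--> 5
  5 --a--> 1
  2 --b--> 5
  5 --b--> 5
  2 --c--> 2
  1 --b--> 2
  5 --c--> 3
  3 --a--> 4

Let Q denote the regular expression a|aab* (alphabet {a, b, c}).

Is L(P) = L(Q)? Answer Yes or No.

The empty string ε is accepted by P but rejected by Q.
So L(P) ≠ L(Q).

No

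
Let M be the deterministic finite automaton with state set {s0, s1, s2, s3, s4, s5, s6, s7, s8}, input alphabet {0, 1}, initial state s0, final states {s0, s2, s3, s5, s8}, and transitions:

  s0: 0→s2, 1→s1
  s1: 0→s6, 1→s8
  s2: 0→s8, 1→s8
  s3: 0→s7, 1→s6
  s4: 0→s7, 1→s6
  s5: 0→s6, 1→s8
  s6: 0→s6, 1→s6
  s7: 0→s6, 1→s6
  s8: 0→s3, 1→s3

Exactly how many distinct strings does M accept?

11

The useful subgraph on states {s0, s1, s2, s3, s8} is acyclic, so L(M) is finite; the longest accepting path visits 4 useful states, giving maximum string length 3.
Counting accepting paths from s0 by length: 1 of length 0, 1 of length 1, 3 of length 2, 6 of length 3. Total 11.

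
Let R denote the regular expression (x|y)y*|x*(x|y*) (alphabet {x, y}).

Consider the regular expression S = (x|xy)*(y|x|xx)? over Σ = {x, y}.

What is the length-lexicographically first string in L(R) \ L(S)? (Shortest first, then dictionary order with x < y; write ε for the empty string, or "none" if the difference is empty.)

The string yy is accepted by R but not by S.
No shorter string lies in the difference, and yy is the lexicographically first length-2 string in L(R) \ L(S).

yy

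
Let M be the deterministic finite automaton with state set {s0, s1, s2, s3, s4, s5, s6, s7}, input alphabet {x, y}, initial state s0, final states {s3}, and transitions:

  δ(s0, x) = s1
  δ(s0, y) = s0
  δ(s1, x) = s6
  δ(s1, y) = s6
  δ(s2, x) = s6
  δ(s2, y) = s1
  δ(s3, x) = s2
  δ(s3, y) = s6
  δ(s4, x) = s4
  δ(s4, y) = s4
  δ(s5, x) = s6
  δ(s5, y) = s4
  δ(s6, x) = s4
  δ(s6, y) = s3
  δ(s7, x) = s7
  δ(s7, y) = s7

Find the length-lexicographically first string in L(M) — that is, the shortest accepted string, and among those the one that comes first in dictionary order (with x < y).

A breadth-first search from s0 reaches an accepting state first via the path s0 → s1 → s6 → s3 on input xxy.
No string of length < 3 is accepted (BFS exhausts all shorter strings without reaching an accepting state), and xxy is the lexicographically least accepting string of length 3.

xxy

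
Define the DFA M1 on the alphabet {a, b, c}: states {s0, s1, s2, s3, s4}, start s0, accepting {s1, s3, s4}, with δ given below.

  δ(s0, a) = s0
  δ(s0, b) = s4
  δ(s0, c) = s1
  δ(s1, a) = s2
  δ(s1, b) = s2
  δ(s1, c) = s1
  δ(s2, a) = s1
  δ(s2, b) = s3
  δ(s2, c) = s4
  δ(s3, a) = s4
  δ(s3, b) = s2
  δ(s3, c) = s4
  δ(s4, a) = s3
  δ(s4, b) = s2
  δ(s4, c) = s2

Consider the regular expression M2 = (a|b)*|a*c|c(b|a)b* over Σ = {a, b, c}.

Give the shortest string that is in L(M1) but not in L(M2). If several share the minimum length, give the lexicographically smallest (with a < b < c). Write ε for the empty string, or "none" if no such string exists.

The string cc is accepted by M1 but not by M2.
No shorter string lies in the difference, and cc is the lexicographically first length-2 string in L(M1) \ L(M2).

cc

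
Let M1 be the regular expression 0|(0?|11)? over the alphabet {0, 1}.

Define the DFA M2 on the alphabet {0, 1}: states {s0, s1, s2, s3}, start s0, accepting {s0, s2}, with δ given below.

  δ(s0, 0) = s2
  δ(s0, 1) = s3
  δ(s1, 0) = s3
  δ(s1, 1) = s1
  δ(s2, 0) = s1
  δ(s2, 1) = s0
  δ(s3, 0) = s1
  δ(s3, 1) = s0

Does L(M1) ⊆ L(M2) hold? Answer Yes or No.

Converting the expression M1 to a DFA (subset construction, then merging equivalent states) gives the minimal DFA with states {r0, r1, r2, r3}, start state r0, accepting states {r0, r1} and transitions r0: 0→r1, 1→r2; r1: 0→r3, 1→r3; r2: 0→r3, 1→r1; r3: 0→r3, 1→r3.
Exploring the product automaton M1 × M2 from the start pair (r0, s0), following both machines on each input symbol, reaches 8 state pairs: (r0, s0), (r1, s2), (r2, s3), (r3, s1), (r3, s0), (r1, s0), (r3, s3), (r3, s2).
M1 accepts in {r0, r1} and M2 accepts in {s0, s2}. The reachable pairs whose M1-component is accepting are (r0, s0), (r1, s2), (r1, s0); in each of them the M2-component is accepting too, so the product for L(M1) \ L(M2) (M1-component accepting, M2-component rejecting) has no reachable accepting pair and the difference is empty.
Hence every string in L(M1) is also in L(M2).

Yes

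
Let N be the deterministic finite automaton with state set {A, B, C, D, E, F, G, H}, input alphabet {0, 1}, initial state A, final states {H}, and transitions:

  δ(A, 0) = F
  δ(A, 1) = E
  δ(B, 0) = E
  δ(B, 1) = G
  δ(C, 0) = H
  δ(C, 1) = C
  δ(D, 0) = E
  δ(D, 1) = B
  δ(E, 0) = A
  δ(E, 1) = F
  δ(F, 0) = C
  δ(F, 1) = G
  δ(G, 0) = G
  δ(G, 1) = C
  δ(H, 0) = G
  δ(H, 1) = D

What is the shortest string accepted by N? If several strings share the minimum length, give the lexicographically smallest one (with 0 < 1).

A breadth-first search from A reaches an accepting state first via the path A → F → C → H on input 000.
No string of length < 3 is accepted (BFS exhausts all shorter strings without reaching an accepting state), and 000 is the lexicographically least accepting string of length 3.

000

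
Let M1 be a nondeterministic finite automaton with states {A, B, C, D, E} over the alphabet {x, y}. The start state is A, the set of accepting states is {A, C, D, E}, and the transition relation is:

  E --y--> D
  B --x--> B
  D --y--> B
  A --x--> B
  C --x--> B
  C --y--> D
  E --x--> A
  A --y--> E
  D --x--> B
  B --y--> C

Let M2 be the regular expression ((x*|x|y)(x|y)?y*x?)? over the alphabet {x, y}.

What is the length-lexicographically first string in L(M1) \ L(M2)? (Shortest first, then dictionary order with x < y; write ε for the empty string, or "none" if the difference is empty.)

xyxy

The string xyxy is accepted by M1 but not by M2.
No shorter string lies in the difference, and xyxy is the lexicographically first length-4 string in L(M1) \ L(M2).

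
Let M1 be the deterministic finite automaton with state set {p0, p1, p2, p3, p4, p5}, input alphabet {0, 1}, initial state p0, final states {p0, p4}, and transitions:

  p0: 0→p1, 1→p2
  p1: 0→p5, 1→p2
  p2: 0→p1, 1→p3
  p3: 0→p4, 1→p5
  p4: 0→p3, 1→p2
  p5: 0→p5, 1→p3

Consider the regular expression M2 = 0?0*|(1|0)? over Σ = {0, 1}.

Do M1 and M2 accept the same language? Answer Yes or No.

No

The string 110 is accepted by M1 but rejected by M2.
So L(M1) ≠ L(M2).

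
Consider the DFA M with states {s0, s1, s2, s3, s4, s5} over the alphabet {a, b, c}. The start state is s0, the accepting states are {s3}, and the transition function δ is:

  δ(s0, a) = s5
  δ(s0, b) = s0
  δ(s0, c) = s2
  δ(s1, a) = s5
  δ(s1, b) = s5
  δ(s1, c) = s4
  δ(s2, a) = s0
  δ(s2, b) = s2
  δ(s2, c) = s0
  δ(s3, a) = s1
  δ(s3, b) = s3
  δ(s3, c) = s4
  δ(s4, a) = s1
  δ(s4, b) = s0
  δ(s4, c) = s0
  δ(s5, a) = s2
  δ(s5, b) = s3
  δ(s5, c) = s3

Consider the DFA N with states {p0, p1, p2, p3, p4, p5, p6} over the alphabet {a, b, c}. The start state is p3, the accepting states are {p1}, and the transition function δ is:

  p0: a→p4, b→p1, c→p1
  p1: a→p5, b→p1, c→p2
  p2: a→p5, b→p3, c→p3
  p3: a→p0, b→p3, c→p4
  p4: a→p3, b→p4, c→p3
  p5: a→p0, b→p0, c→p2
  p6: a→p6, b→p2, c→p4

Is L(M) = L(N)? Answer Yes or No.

Exploring the product automaton M × N from the start pair (s0, p3), following both machines on each input symbol, reaches 6 state pairs: (s0, p3), (s5, p0), (s2, p4), (s3, p1), (s1, p5), (s4, p2).
M accepts in {s3} and N accepts in {p1}. In every reachable pair the two components are either both accepting — (s3, p1) — or both non-accepting, so no string is accepted by exactly one of the machines: L(M) \ L(N) and L(N) \ L(M) are both empty.
Hence every string is accepted by M iff it is accepted by N, and the two languages coincide.

Yes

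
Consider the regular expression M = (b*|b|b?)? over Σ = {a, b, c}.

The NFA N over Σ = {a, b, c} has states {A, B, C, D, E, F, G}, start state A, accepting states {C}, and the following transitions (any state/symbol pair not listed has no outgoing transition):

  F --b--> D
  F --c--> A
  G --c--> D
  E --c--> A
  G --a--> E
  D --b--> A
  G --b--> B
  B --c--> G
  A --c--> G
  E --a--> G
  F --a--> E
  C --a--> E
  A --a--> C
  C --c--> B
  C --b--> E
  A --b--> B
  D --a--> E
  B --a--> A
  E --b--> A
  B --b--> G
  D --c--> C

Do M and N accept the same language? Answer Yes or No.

No

The empty string ε is accepted by M but rejected by N.
So L(M) ≠ L(N).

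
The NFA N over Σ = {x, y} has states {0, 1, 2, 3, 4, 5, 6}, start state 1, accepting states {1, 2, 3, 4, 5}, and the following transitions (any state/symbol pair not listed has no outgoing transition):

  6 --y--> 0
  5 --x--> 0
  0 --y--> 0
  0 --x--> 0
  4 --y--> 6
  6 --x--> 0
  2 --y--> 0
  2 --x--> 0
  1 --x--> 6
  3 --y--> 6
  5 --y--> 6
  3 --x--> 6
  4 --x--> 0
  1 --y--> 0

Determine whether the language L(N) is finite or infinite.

The useful states (reachable from 1 and able to reach an accepting state) are {1}.
Restricted to these states the transition graph has no cycle, so every accepting path has bounded length and L is finite.

finite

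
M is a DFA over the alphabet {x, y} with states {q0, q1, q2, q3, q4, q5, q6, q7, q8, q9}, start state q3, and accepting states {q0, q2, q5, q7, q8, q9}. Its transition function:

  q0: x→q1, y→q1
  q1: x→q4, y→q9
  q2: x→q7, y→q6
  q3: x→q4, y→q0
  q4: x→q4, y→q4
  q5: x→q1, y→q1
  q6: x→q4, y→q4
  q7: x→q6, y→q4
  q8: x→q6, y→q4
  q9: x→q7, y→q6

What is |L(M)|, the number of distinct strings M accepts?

The useful subgraph on states {q0, q1, q3, q7, q9} is acyclic, so L(M) is finite; the longest accepting path visits 5 useful states, giving maximum string length 4.
Counting accepting paths from q3 by length: 1 of length 1, 2 of length 3, 2 of length 4. Total 5.

5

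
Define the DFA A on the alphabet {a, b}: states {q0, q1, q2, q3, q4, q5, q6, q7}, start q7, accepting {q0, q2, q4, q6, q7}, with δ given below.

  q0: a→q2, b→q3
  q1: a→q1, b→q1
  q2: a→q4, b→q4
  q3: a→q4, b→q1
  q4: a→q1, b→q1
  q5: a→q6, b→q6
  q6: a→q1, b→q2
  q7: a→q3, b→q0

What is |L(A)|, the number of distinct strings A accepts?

7

The useful subgraph on states {q0, q2, q3, q4, q7} is acyclic, so L(A) is finite; the longest accepting path visits 4 useful states, giving maximum string length 3.
Counting accepting paths from q7 by length: 1 of length 0, 1 of length 1, 2 of length 2, 3 of length 3. Total 7.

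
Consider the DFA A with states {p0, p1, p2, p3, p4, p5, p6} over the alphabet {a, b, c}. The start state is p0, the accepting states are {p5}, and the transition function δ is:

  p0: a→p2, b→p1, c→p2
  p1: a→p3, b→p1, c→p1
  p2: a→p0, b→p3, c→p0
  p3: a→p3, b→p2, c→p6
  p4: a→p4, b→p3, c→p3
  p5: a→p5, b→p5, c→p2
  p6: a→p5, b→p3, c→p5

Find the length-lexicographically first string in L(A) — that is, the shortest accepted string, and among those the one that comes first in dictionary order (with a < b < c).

A breadth-first search from p0 reaches an accepting state first via the path p0 → p2 → p3 → p6 → p5 on input abca.
No string of length < 4 is accepted (BFS exhausts all shorter strings without reaching an accepting state), and abca is the lexicographically least accepting string of length 4.

abca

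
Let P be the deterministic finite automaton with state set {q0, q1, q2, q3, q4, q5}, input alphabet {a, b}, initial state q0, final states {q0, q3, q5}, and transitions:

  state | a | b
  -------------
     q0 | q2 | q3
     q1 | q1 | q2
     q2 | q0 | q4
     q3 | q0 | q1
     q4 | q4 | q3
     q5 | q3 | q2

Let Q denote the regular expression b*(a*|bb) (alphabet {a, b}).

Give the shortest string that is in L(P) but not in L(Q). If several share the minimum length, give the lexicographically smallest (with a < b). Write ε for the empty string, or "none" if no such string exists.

The string aab is accepted by P but not by Q.
No shorter string lies in the difference, and aab is the lexicographically first length-3 string in L(P) \ L(Q).

aab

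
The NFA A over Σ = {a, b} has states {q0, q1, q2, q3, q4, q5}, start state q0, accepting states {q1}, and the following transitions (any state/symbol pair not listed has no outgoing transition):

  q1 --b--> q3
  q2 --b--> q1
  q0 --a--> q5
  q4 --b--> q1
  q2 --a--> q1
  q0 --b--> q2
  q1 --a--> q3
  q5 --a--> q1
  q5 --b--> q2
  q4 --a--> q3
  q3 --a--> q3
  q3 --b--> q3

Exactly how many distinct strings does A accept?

5

The useful subgraph on states {q0, q1, q2, q5} is acyclic, so L(A) is finite; the longest accepting path visits 4 useful states, giving maximum string length 3.
Counting accepting paths from q0 by length: 3 of length 2, 2 of length 3. Total 5.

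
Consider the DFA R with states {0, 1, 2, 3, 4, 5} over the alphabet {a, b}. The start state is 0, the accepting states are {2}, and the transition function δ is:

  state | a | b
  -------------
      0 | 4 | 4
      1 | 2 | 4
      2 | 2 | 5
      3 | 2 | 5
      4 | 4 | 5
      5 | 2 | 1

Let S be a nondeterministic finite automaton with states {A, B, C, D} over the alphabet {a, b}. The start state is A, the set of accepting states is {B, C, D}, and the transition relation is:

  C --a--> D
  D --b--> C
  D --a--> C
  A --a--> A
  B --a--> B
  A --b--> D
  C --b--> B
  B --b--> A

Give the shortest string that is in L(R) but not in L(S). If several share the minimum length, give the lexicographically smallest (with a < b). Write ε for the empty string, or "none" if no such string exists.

babba

The string babba is accepted by R but not by S.
No shorter string lies in the difference, and babba is the lexicographically first length-5 string in L(R) \ L(S).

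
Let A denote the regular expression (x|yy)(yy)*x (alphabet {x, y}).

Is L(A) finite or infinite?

infinite

The expression contains a Kleene star applied to a subexpression that matches at least one nonempty string, so it matches strings of unbounded length.
Hence L(A) is infinite.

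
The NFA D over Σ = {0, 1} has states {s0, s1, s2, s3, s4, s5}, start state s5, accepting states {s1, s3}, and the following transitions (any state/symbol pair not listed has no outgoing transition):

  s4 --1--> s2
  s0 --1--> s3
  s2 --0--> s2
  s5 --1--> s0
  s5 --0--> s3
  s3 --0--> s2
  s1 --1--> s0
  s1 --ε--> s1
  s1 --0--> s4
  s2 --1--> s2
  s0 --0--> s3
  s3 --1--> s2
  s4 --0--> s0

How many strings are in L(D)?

The useful subgraph on states {s0, s3, s5} is acyclic, so L(D) is finite; the longest accepting path visits 3 useful states, giving maximum string length 2.
Counting accepting paths from s5 by length: 1 of length 1, 2 of length 2. Total 3.

3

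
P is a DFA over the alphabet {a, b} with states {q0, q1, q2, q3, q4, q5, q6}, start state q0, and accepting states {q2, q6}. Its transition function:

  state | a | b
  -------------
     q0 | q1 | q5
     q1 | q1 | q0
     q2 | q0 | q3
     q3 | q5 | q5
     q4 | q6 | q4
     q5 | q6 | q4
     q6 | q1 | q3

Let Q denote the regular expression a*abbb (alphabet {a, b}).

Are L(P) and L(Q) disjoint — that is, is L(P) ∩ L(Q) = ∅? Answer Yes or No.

Converting the expression Q to a DFA (subset construction, then merging equivalent states) gives the minimal DFA with states {r0, r1, r2, r3, r4, r5}, start state r0, accepting states {r5} and transitions r0: a→r1, b→r2; r1: a→r1, b→r3; r2: a→r2, b→r2; r3: a→r2, b→r4; r4: a→r2, b→r5; r5: a→r2, b→r2.
Exploring the product automaton P × Q from the start pair (q0, r0), following both machines on each input symbol, reaches 11 state pairs: (q0, r0), (q1, r1), (q5, r2), (q0, r3), (q6, r2), (q4, r2), (q1, r2), (q5, r4), (q3, r2), (q0, r2), (q4, r5).
P accepts in {q2, q6} and Q accepts in {r5}; no reachable pair has both components accepting, so no string drives both machines to acceptance simultaneously and L(P) ∩ L(Q) = ∅.
So no string is accepted by both, and the intersection is empty.

Yes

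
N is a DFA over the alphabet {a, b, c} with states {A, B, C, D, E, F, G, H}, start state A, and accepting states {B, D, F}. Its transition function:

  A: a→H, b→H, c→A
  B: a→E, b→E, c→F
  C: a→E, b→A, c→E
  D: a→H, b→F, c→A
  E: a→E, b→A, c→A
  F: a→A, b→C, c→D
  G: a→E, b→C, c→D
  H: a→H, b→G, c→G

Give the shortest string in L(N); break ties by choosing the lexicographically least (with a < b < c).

abc

A breadth-first search from A reaches an accepting state first via the path A → H → G → D on input abc.
No string of length < 3 is accepted (BFS exhausts all shorter strings without reaching an accepting state), and abc is the lexicographically least accepting string of length 3.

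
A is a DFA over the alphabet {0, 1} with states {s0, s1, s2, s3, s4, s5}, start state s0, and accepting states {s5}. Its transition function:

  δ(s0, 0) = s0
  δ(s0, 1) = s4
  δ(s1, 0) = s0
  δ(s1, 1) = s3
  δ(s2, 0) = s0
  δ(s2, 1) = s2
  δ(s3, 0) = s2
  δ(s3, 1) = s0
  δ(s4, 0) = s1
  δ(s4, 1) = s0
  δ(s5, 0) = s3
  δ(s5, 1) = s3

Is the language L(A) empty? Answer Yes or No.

Yes

The states reachable from the start state are {s0, s1, s2, s3, s4}.
None of the accepting states {s5} is reachable, so no string is accepted and L(A) = ∅.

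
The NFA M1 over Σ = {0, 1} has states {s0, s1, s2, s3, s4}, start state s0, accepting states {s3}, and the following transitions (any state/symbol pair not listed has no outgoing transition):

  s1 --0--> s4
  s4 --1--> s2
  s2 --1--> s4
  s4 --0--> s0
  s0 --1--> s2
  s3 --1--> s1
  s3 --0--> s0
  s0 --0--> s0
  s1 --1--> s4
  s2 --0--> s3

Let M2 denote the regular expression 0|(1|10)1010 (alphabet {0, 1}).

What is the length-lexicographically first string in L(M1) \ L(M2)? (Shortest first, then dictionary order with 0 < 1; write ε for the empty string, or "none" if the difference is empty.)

10

The string 10 is accepted by M1 but not by M2.
No shorter string lies in the difference, and 10 is the lexicographically first length-2 string in L(M1) \ L(M2).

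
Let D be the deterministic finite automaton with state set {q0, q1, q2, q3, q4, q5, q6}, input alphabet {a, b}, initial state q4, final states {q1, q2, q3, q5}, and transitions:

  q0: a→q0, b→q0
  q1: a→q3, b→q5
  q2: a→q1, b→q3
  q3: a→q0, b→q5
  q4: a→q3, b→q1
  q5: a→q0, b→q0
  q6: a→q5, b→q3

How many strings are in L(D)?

6

The useful subgraph on states {q1, q3, q4, q5} is acyclic, so L(D) is finite; the longest accepting path visits 4 useful states, giving maximum string length 3.
Counting accepting paths from q4 by length: 2 of length 1, 3 of length 2, 1 of length 3. Total 6.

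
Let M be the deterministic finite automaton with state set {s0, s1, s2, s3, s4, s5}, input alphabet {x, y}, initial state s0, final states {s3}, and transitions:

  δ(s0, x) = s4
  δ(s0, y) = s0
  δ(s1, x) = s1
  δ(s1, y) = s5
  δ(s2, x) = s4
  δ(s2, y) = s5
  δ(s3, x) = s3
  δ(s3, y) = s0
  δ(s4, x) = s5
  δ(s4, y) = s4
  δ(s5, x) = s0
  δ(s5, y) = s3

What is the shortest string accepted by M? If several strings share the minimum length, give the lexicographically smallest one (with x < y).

A breadth-first search from s0 reaches an accepting state first via the path s0 → s4 → s5 → s3 on input xxy.
No string of length < 3 is accepted (BFS exhausts all shorter strings without reaching an accepting state), and xxy is the lexicographically least accepting string of length 3.

xxy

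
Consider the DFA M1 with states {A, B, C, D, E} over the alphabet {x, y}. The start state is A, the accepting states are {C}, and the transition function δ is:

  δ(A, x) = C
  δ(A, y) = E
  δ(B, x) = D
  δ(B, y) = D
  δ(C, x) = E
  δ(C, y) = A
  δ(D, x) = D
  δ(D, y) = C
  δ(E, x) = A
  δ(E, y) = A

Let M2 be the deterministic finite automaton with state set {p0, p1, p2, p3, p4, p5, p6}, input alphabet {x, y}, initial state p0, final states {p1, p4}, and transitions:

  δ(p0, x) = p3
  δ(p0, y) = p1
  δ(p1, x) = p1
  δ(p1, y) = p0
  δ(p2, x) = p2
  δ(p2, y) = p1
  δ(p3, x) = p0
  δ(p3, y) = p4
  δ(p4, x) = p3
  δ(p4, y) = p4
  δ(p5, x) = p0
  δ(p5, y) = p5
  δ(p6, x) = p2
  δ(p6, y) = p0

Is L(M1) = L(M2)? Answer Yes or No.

No

The string x is accepted by M1 but rejected by M2.
So L(M1) ≠ L(M2).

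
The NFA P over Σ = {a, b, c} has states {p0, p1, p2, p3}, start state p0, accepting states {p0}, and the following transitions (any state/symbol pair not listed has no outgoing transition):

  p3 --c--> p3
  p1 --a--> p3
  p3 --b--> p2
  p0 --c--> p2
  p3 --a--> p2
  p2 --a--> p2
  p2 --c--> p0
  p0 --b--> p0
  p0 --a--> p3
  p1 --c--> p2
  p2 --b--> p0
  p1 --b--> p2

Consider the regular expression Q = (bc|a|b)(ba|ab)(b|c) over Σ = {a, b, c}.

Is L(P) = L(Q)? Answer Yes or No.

The empty string ε is accepted by P but rejected by Q.
So L(P) ≠ L(Q).

No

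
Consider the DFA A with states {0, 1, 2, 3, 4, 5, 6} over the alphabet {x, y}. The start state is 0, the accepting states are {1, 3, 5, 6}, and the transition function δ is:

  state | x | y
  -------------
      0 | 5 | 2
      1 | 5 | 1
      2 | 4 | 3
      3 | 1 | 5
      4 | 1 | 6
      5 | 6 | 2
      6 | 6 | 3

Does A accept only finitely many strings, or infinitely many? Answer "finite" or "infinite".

State 1 is reachable from the start and can reach an accepting state, and it lies on the cycle 1 → 1.
Traversing that cycle any number of times yields accepted strings of unbounded length, so the language is infinite.

infinite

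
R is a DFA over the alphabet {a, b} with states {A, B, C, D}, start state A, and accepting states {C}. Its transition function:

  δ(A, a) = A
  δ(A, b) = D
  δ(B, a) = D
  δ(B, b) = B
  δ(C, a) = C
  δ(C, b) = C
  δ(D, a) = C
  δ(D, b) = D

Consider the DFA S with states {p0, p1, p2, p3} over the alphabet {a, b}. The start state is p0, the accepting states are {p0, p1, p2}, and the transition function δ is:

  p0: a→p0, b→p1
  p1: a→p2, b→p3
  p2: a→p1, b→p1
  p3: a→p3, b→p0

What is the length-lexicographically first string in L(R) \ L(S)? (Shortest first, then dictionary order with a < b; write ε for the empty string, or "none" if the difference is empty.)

bba

The string bba is accepted by R but not by S.
No shorter string lies in the difference, and bba is the lexicographically first length-3 string in L(R) \ L(S).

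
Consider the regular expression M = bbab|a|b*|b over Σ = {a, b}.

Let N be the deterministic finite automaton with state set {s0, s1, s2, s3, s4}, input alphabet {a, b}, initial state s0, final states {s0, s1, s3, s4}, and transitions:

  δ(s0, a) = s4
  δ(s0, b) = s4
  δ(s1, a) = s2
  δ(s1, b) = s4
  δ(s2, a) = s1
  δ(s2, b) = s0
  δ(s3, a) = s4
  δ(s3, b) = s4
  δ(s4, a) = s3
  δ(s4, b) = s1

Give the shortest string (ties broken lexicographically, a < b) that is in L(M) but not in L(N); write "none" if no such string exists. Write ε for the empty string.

Converting the expression M to a DFA (subset construction, then merging equivalent states) gives the minimal DFA with states {m0, m1, m2, m3, m4, m5, m6}, start state m0, accepting states {m0, m1, m2, m4, m6} and transitions m0: a→m1, b→m2; m1: a→m3, b→m3; m2: a→m3, b→m4; m3: a→m3, b→m3; m4: a→m5, b→m6; m5: a→m3, b→m1; m6: a→m3, b→m6.
Exploring the product automaton M × N from the start pair (m0, s0), following both machines on each input symbol, reaches 13 state pairs: (m0, s0), (m1, s4), (m2, s4), (m3, s3), (m3, s1), (m4, s1), (m3, s4), (m3, s2), (m5, s2), (m6, s4), (m3, s0), (m1, s0), (m6, s1).
M accepts in {m0, m1, m2, m4, m6} and N accepts in {s0, s1, s3, s4}. The reachable pairs whose M-component is accepting are (m0, s0), (m1, s4), (m2, s4), (m4, s1), (m6, s4), (m1, s0), (m6, s1); in each of them the N-component is accepting too, so the product for L(M) \ L(N) (M-component accepting, N-component rejecting) has no reachable accepting pair and the difference is empty.
So every string accepted by M is also accepted by N: L(M) \ L(N) = ∅ and there is no such string.

none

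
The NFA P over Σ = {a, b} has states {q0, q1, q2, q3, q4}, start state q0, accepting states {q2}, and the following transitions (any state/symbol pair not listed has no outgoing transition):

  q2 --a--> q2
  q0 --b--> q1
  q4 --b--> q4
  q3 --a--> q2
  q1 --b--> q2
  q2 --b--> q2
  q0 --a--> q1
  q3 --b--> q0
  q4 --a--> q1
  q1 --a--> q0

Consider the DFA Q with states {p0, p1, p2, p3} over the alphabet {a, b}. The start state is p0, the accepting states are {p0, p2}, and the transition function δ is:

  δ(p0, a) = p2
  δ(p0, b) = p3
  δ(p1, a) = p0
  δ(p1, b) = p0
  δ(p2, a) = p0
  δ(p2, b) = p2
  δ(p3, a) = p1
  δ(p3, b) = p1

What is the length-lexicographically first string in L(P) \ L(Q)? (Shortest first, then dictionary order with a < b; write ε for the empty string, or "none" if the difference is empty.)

The string bb is accepted by P but not by Q.
No shorter string lies in the difference, and bb is the lexicographically first length-2 string in L(P) \ L(Q).

bb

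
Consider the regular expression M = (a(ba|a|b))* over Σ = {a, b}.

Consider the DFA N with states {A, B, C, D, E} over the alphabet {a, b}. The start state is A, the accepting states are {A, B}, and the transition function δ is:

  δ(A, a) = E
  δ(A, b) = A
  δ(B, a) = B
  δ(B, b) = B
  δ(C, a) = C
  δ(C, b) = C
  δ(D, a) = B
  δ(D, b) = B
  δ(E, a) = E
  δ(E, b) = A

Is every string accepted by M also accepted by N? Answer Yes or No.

No

The string aa is in L(M) but not in L(N).
So L(M) ⊄ L(N).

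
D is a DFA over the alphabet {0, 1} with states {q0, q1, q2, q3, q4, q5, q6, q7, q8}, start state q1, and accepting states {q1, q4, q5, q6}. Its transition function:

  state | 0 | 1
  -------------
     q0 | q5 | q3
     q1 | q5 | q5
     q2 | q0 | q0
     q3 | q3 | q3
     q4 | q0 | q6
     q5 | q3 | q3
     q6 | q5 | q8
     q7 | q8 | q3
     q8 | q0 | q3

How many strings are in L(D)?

3

The useful subgraph on states {q1, q5} is acyclic, so L(D) is finite; the longest accepting path visits 2 useful states, giving maximum string length 1.
Counting accepting paths from q1 by length: 1 of length 0, 2 of length 1. Total 3.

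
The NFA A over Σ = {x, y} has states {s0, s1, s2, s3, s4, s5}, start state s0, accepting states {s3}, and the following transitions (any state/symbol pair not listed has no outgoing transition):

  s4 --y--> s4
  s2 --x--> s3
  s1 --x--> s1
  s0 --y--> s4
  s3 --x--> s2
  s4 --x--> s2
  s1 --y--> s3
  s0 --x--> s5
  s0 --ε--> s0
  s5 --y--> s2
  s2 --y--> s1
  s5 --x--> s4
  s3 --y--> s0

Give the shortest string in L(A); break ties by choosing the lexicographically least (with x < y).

xyx

A breadth-first search from s0 reaches an accepting state first via the path s0 → s5 → s2 → s3 on input xyx.
No string of length < 3 is accepted (BFS exhausts all shorter strings without reaching an accepting state), and xyx is the lexicographically least accepting string of length 3.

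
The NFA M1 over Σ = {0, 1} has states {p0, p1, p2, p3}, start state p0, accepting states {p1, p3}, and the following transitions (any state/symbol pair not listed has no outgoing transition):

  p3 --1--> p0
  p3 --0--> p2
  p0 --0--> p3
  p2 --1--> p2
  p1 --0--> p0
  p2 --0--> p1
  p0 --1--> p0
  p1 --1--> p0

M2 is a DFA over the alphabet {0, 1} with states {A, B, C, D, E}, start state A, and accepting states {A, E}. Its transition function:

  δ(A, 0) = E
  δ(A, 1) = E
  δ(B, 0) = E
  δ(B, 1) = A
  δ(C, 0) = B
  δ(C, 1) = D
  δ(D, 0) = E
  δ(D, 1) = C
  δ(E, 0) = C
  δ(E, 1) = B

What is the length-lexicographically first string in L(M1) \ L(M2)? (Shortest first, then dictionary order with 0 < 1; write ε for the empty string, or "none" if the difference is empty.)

10

The string 10 is accepted by M1 but not by M2.
No shorter string lies in the difference, and 10 is the lexicographically first length-2 string in L(M1) \ L(M2).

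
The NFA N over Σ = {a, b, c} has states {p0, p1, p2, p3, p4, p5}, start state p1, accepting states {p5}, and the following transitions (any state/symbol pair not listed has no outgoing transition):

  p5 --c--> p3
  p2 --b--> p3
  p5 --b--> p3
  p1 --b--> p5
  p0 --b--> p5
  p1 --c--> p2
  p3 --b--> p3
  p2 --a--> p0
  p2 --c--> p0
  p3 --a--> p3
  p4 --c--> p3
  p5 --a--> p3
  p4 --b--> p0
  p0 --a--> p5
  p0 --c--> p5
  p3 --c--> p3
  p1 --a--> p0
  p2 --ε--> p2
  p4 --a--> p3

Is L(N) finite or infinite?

The useful states (reachable from p1 and able to reach an accepting state) are {p0, p1, p2, p5}.
Restricted to these states the transition graph has no cycle, so every accepting path has bounded length and L is finite.

finite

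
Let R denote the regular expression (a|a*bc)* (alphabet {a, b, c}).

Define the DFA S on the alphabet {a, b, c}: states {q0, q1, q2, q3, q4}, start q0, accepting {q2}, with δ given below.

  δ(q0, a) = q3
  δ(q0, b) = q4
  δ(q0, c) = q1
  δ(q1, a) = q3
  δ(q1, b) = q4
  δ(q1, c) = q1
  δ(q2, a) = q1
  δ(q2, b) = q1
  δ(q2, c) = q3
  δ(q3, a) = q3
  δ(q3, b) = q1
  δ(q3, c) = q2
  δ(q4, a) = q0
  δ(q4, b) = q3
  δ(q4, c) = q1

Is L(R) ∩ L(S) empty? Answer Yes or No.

Yes

Converting the expression R to a DFA (subset construction, then merging equivalent states) gives the minimal DFA with states {r0, r1, r2}, start state r0, accepting states {r0} and transitions r0: a→r0, b→r1, c→r2; r1: a→r2, b→r2, c→r0; r2: a→r2, b→r2, c→r2.
Exploring the product automaton R × S from the start pair (r0, q0), following both machines on each input symbol, reaches 10 state pairs: (r0, q0), (r0, q3), (r1, q4), (r2, q1), (r1, q1), (r2, q2), (r2, q0), (r2, q3), (r0, q1), (r2, q4).
R accepts in {r0} and S accepts in {q2}; no reachable pair has both components accepting, so no string drives both machines to acceptance simultaneously and L(R) ∩ L(S) = ∅.
So no string is accepted by both, and the intersection is empty.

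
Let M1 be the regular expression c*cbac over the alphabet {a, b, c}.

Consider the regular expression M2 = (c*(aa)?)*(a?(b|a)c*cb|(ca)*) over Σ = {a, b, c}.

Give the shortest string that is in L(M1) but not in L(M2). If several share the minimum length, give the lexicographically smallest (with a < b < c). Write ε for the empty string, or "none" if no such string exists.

cbac

The string cbac is accepted by M1 but not by M2.
No shorter string lies in the difference, and cbac is the lexicographically first length-4 string in L(M1) \ L(M2).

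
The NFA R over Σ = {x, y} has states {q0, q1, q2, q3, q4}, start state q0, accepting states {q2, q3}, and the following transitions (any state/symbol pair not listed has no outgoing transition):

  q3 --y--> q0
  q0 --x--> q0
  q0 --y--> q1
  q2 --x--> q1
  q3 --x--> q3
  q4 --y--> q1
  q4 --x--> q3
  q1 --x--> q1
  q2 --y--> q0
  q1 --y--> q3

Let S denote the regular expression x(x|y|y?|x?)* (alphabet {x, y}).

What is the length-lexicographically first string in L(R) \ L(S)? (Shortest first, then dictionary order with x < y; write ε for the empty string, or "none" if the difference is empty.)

yy

The string yy is accepted by R but not by S.
No shorter string lies in the difference, and yy is the lexicographically first length-2 string in L(R) \ L(S).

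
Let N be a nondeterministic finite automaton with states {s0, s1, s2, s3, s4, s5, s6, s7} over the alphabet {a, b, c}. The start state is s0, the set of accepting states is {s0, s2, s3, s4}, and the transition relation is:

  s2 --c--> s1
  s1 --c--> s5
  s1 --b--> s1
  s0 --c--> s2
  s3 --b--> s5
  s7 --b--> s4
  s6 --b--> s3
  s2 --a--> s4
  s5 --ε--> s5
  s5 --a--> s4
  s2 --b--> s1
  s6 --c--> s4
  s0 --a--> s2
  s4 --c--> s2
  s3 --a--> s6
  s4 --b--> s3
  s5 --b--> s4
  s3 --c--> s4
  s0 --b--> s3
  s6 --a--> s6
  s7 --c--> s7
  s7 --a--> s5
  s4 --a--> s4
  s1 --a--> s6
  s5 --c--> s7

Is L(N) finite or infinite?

infinite

State s1 is reachable from the start and can reach an accepting state, and it lies on the cycle s1 → s1.
Traversing that cycle any number of times yields accepted strings of unbounded length, so the language is infinite.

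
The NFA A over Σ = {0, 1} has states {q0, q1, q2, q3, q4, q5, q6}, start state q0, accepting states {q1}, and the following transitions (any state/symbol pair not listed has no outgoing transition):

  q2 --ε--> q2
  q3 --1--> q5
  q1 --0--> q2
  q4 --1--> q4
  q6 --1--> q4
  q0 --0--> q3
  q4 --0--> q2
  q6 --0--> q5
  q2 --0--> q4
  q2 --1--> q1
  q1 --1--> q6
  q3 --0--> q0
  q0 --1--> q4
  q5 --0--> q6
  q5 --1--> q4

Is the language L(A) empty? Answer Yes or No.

No

The string 101 is accepted: the run q0 → q4 → q2 → q1 ends in the accepting state q1.
Since at least one string is accepted, L(A) is not empty.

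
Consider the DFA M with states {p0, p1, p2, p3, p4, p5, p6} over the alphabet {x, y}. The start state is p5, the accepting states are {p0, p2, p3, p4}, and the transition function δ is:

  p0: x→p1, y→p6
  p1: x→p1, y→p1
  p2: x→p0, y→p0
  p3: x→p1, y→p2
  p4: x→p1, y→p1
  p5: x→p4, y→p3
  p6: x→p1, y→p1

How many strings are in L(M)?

5

The useful subgraph on states {p0, p2, p3, p4, p5} is acyclic, so L(M) is finite; the longest accepting path visits 4 useful states, giving maximum string length 3.
Counting accepting paths from p5 by length: 2 of length 1, 1 of length 2, 2 of length 3. Total 5.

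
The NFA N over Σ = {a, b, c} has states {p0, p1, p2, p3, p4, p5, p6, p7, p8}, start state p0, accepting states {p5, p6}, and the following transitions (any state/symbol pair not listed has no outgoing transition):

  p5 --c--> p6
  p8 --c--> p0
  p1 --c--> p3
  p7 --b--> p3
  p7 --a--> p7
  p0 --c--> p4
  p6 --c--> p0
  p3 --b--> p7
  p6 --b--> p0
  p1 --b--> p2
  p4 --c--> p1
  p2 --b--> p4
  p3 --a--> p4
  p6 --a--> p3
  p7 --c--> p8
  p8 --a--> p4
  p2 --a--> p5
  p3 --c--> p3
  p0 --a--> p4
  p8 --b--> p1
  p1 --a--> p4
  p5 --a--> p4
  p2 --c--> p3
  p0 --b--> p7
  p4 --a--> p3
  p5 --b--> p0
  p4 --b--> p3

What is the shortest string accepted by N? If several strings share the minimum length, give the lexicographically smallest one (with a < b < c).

acba

A breadth-first search from p0 reaches an accepting state first via the path p0 → p4 → p1 → p2 → p5 on input acba.
No string of length < 4 is accepted (BFS exhausts all shorter strings without reaching an accepting state), and acba is the lexicographically least accepting string of length 4.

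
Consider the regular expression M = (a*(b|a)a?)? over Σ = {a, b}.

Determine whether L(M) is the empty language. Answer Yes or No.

The empty string ε matches the expression, so it belongs to L(M).
Since L(M) contains at least one string, it is not empty.

No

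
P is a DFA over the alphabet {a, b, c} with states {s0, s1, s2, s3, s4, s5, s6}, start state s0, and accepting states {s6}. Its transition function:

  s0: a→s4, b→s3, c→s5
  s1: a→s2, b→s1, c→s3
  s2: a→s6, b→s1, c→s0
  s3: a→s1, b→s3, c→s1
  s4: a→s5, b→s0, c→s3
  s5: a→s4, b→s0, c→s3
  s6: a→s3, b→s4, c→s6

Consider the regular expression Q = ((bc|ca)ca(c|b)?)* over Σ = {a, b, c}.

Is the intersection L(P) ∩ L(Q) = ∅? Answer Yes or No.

Yes

Converting the expression Q to a DFA (subset construction, then merging equivalent states) gives the minimal DFA with states {q0, q1, q2, q3, q4, q5, q6, q7, q8, q9}, start state q0, accepting states {q0, q6, q7, q8} and transitions q0: a→q1, b→q2, c→q3; q1: a→q1, b→q1, c→q1; q2: a→q1, b→q1, c→q4; q3: a→q4, b→q1, c→q1; q4: a→q1, b→q1, c→q5; q5: a→q6, b→q1, c→q1; q6: a→q1, b→q7, c→q8; q7: a→q1, b→q2, c→q9; q8: a→q4, b→q2, c→q3; q9: a→q4, b→q1, c→q5.
Exploring the product automaton P × Q from the start pair (s0, q0), following both machines on each input symbol, reaches 28 state pairs: (s0, q0), (s4, q1), (s3, q2), (s5, q3), (s5, q1), (s0, q1), (s3, q1), (s1, q1), (s1, q4), (s4, q4), (s2, q1), (s3, q5), (s6, q1), (s1, q6), (s1, q7), (s3, q8), (s1, q2), (s3, q9), (s1, q3), (s3, q4), (s1, q5), (s2, q4), (s2, q6), (s0, q5), (s0, q8), (s4, q6), (s0, q7), (s5, q9).
P accepts in {s6} and Q accepts in {q0, q6, q7, q8}; no reachable pair has both components accepting, so no string drives both machines to acceptance simultaneously and L(P) ∩ L(Q) = ∅.
So no string is accepted by both, and the intersection is empty.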